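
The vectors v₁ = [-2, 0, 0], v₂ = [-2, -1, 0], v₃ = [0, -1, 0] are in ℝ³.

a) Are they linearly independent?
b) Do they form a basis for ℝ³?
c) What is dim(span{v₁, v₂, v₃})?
Not independent, not a basis, dim(span) = 2

Check whether v₃ can be written as a linear combination of v₁ and v₂.
v₃ = (-1)·v₁ + (1)·v₂ = [0, -1, 0], so the three vectors are linearly dependent.
Thus they do not form a basis for ℝ³, and dim(span{v₁, v₂, v₃}) = 2 (spanned by v₁ and v₂).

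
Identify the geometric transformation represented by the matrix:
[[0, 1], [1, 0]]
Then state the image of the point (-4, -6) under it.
reflection across the line y = x; image of (-4, -6) is (-6, -4)

This is a symmetric orthogonal matrix with determinant -1, which characterizes a reflection in ℝ².
The matrix [[0, 1], [1, 0]] represents: reflection across the line y = x.
Applying it to (-4, -6): [0·-4 + 1·-6, 1·-4 + 0·-6] = (-6, -4).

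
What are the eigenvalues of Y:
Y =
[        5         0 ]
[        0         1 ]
λ = 1, 5

Solve det(Y - λI) = 0. For a 2×2 matrix the characteristic equation is λ² - (trace)λ + det = 0.
trace(Y) = a + d = 5 + 1 = 6.
det(Y) = a*d - b*c = (5)*(1) - (0)*(0) = 5 - 0 = 5.
Characteristic equation: λ² - (6)λ + (5) = 0.
Discriminant = (6)² - 4*(5) = 36 - 20 = 16.
λ = (6 ± √16) / 2 = (6 ± 4) / 2 = 1, 5.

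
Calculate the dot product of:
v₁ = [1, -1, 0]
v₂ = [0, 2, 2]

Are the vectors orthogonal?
-2, No

The dot product is the sum of products of corresponding components.
v₁·v₂ = (1)*(0) + (-1)*(2) + (0)*(2) = 0 - 2 + 0 = -2.
Two vectors are orthogonal iff their dot product is 0; here the dot product is -2, so the vectors are not orthogonal.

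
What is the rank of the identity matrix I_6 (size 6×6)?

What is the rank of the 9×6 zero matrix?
rank(I_6) = 6, rank(0) = 0

The identity I_6 has 6 columns that are the standard basis vectors e_1, …, e_6. These are linearly independent, so all 6 columns are pivots and rank(I_6) = 6.
The 9×6 zero matrix has every entry zero, so every row is the zero row and there are no pivots; rank(0) = 0.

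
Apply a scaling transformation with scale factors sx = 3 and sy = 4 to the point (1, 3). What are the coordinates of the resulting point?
(3, 12)

Scaling matrix:
[[3, 0], [0, 4]]
Result: (1 × 3, 3 × 4) = (3, 12)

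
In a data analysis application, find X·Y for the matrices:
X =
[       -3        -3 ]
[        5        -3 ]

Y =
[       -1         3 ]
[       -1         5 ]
XY =
[        6       -24 ]
[       -2         0 ]

Matrix multiplication: (XY)[i][j] = sum over k of X[i][k] * Y[k][j].
  (XY)[0][0] = (-3)*(-1) + (-3)*(-1) = 6
  (XY)[0][1] = (-3)*(3) + (-3)*(5) = -24
  (XY)[1][0] = (5)*(-1) + (-3)*(-1) = -2
  (XY)[1][1] = (5)*(3) + (-3)*(5) = 0
XY =
[        6       -24 ]
[       -2         0 ]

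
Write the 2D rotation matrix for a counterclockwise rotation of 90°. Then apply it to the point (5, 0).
R = [[0, -1], [1, 0]]; R·(5, 0) = (0, 5)

Rotation matrix formula: R(θ) = [[cos θ, -sin θ], [sin θ, cos θ]]
For θ = 90°:
cos(90°) = 0
sin(90°) = 1
R = [[0, -1], [1, 0]]
Apply to (5, 0): [0·5 + (-1)·0, 1·5 + 0·0] = (0, 5)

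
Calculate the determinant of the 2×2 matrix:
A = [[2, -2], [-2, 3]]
2

For A = [[a, b], [c, d]], det(A) = a*d - b*c.
det(A) = (2)*(3) - (-2)*(-2) = 6 - 4 = 2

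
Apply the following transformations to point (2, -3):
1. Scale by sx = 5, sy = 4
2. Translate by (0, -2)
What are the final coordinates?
(10, -14)

Step 1: Scale (2, -3) by (sx, sy) = (5, 4) → (10, -12)
Step 2: Translate by (0, -2) → (10, -14)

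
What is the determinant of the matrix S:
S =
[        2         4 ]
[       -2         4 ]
det(S) = 16

For a 2×2 matrix [[a, b], [c, d]], det = a*d - b*c.
det(S) = (2)*(4) - (4)*(-2) = 8 + 8 = 16.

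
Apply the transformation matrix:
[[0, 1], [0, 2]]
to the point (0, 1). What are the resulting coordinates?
(1, 2)

Matrix multiplication:
[[0, 1], [0, 2]] × [0, 1]ᵀ
= [0×0 + 1×1, 0×0 + 2×1]ᵀ
= [1.0000, 2.0000]ᵀ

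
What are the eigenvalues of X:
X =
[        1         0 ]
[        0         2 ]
λ = 1, 2

Solve det(X - λI) = 0. For a 2×2 matrix the characteristic equation is λ² - (trace)λ + det = 0.
trace(X) = a + d = 1 + 2 = 3.
det(X) = a*d - b*c = (1)*(2) - (0)*(0) = 2 - 0 = 2.
Characteristic equation: λ² - (3)λ + (2) = 0.
Discriminant = (3)² - 4*(2) = 9 - 8 = 1.
λ = (3 ± √1) / 2 = (3 ± 1) / 2 = 1, 2.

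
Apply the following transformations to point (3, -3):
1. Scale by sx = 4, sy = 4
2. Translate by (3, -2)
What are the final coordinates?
(15, -14)

Step 1: Scale (3, -3) by (sx, sy) = (4, 4) → (12, -12)
Step 2: Translate by (3, -2) → (15, -14)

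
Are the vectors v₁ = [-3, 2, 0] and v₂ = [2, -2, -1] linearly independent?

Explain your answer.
Yes, linearly independent

Two vectors are linearly dependent iff one is a scalar multiple of the other.
No single scalar k satisfies v₂ = k·v₁ (the ratios of corresponding entries disagree), so v₁ and v₂ are linearly independent.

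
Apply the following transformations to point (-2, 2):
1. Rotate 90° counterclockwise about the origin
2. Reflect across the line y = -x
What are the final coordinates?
(2, 2)

Step 1: Rotate 90° → (-2, -2)
Step 2: Reflect across the line y = -x → (2, 2)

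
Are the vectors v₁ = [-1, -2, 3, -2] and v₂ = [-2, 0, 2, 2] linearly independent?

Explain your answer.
Yes, linearly independent

Two vectors are linearly dependent iff one is a scalar multiple of the other.
No single scalar k satisfies v₂ = k·v₁ (the ratios of corresponding entries disagree), so v₁ and v₂ are linearly independent.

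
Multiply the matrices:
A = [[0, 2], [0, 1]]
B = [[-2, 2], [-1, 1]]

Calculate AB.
[[-2, 2], [-1, 1]]

Each entry (i,j) of AB = sum over k of A[i][k]*B[k][j].
(AB)[0][0] = (0)*(-2) + (2)*(-1) = -2
(AB)[0][1] = (0)*(2) + (2)*(1) = 2
(AB)[1][0] = (0)*(-2) + (1)*(-1) = -1
(AB)[1][1] = (0)*(2) + (1)*(1) = 1
AB = [[-2, 2], [-1, 1]]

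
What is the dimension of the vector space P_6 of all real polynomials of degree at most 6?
Dimension = 7

A polynomial of degree at most 6 can be written as a₀ + a₁x + a₂x² + … + a_6x^6, with 7 free coefficients a₀, …, a_6.
The set {1, x, x², …, x^6} is a basis: it spans P_6 (every such polynomial is a linear combination of these) and is linearly independent (a polynomial is zero iff all its coefficients are zero).
Therefore dim(P_6) = 6 + 1 = 7.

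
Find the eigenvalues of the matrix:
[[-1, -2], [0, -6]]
λ = -6 and λ = -1

Characteristic equation: det(A - λI) = 0
λ² - (trace)λ + (det) = 0
λ² - (-7)λ + (6) = 0
λ² + 7λ + 6 = 0
Solving: λ = -6, -1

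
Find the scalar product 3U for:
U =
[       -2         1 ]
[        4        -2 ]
3U =
[       -6         3 ]
[       12        -6 ]

Scalar multiplication is elementwise: (3U)[i][j] = 3 * U[i][j].
  (3U)[0][0] = 3 * (-2) = -6
  (3U)[0][1] = 3 * (1) = 3
  (3U)[1][0] = 3 * (4) = 12
  (3U)[1][1] = 3 * (-2) = -6
3U =
[       -6         3 ]
[       12        -6 ]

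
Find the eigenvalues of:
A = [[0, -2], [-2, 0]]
λ = -2, 2

Solve det(A - λI) = 0. For a 2×2 matrix this is λ² - (trace)λ + det = 0.
trace(A) = 0 + 0 = 0.
det(A) = (0)*(0) - (-2)*(-2) = 0 - 4 = -4.
Characteristic equation: λ² - (0)λ + (-4) = 0.
Discriminant: (0)² - 4*(-4) = 0 + 16 = 16.
Roots: λ = (0 ± √16) / 2 = -2, 2.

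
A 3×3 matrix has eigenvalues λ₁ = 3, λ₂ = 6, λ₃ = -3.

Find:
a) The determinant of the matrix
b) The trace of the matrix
det = -54, trace = 6

Two standard eigenvalue identities:
- det(A) equals the product of the eigenvalues (counted with multiplicity).
- trace(A) equals the sum of the eigenvalues.
det(A) = (3)*(6)*(-3) = -54.
trace(A) = 3 + 6 - 3 = 6.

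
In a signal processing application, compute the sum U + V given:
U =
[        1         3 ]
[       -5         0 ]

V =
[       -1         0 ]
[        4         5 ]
U + V =
[        0         3 ]
[       -1         5 ]

Matrix addition is elementwise: (U+V)[i][j] = U[i][j] + V[i][j].
  (U+V)[0][0] = (1) + (-1) = 0
  (U+V)[0][1] = (3) + (0) = 3
  (U+V)[1][0] = (-5) + (4) = -1
  (U+V)[1][1] = (0) + (5) = 5
U + V =
[        0         3 ]
[       -1         5 ]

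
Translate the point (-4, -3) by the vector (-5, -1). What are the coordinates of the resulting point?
(-9, -4)

Translation by (-5, -1):
x' = -4 + -5 = -9
y' = -3 + -1 = -4
Homogeneous matrix: [[1, 0, -5], [0, 1, -1], [0, 0, 1]]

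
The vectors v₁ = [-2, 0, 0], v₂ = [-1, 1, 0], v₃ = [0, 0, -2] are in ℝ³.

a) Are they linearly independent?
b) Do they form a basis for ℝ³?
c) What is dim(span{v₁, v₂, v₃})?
Yes independent, yes basis, dim = 3

Stack v₁, v₂, v₃ as rows of a 3×3 matrix.
[[-2, 0, 0]; [-1, 1, 0]; [0, 0, -2]] is already lower triangular with nonzero diagonal entries (-2, 1, -2), so its determinant is the product of the diagonal entries, det = (-2)·(1)·(-2) = 4 ≠ 0, and the rows are linearly independent.
Three linearly independent vectors in ℝ³ form a basis for ℝ³, so dim(span{v₁,v₂,v₃}) = 3.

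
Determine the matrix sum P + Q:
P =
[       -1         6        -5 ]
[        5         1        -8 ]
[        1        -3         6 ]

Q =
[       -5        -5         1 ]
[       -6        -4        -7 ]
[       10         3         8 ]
P + Q =
[       -6         1        -4 ]
[       -1        -3       -15 ]
[       11         0        14 ]

Matrix addition is elementwise: (P+Q)[i][j] = P[i][j] + Q[i][j].
  (P+Q)[0][0] = (-1) + (-5) = -6
  (P+Q)[0][1] = (6) + (-5) = 1
  (P+Q)[0][2] = (-5) + (1) = -4
  (P+Q)[1][0] = (5) + (-6) = -1
  (P+Q)[1][1] = (1) + (-4) = -3
  (P+Q)[1][2] = (-8) + (-7) = -15
  (P+Q)[2][0] = (1) + (10) = 11
  (P+Q)[2][1] = (-3) + (3) = 0
  (P+Q)[2][2] = (6) + (8) = 14
P + Q =
[       -6         1        -4 ]
[       -1        -3       -15 ]
[       11         0        14 ]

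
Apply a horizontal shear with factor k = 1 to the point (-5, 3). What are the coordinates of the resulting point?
(-2, 3)

Shear matrix for horizontal shear with factor k = 1:
[[1, 1], [0, 1]]
Result: (-5, 3) → (-2, 3)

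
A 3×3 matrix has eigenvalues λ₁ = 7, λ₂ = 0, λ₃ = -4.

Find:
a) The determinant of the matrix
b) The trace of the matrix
det = 0, trace = 3

Two standard eigenvalue identities:
- det(A) equals the product of the eigenvalues (counted with multiplicity).
- trace(A) equals the sum of the eigenvalues.
det(A) = (7)*(0)*(-4) = 0.
trace(A) = 7 + 0 - 4 = 3.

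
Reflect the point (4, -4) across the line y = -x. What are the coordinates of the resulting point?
(4, -4)

Reflection across line y = -x: (4, -4) → (4, -4)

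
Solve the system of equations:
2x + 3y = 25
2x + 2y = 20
x = 5, y = 5

Use elimination (row reduction):
Equation 1: 2x + 3y = 25.
Equation 2: 2x + 2y = 20.
Multiply Eq1 by 2 and Eq2 by 2: 4x + 6y = 50;  4x + 4y = 40.
Subtract: (-2)y = -10, so y = 5.
Back-substitute into Eq1: 2x + 3*(5) = 25, so x = 5.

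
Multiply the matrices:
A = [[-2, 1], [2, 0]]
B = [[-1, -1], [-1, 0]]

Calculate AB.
[[1, 2], [-2, -2]]

Each entry (i,j) of AB = sum over k of A[i][k]*B[k][j].
(AB)[0][0] = (-2)*(-1) + (1)*(-1) = 1
(AB)[0][1] = (-2)*(-1) + (1)*(0) = 2
(AB)[1][0] = (2)*(-1) + (0)*(-1) = -2
(AB)[1][1] = (2)*(-1) + (0)*(0) = -2
AB = [[1, 2], [-2, -2]]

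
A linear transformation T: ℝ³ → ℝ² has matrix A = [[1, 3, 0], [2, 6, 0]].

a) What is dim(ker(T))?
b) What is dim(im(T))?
dim(ker) = 2, dim(im) = 1

Observe that row 2 = 2 × row 1 (so the rows are linearly dependent).
Thus rank(A) = 1 (only one linearly independent row).
dim(im(T)) = rank(A) = 1.
By the rank-nullity theorem applied to T: ℝ³ → ℝ², rank(A) + nullity(A) = 3 (the domain dimension), so dim(ker(T)) = 3 - 1 = 2.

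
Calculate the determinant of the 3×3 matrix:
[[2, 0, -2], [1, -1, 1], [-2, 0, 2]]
0

Expansion along first row:
det = 2·det([[-1,1],[0,2]]) - 0·det([[1,1],[-2,2]]) + -2·det([[1,-1],[-2,0]])
    = 2·(-1·2 - 1·0) - 0·(1·2 - 1·-2) + -2·(1·0 - -1·-2)
    = 2·-2 - 0·4 + -2·-2
    = -4 + 0 + 4 = 0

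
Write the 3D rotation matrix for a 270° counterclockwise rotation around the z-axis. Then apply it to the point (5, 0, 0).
R = [[0, 1, 0], [-1, 0, 0], [0, 0, 1]]; R·(5, 0, 0) = (0, -5, 0)

Rotation matrix for 270° around z-axis:
cos(270°) = 0, sin(270°) = -1
R = [[0, 1, 0], [-1, 0, 0], [0, 0, 1]]
Apply to (5, 0, 0): R·[5, 0, 0]ᵀ = (0, -5, 0)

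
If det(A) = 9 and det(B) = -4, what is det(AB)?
-36

Use the multiplicative property of determinants: det(AB) = det(A)*det(B).
det(AB) = (9)*(-4) = -36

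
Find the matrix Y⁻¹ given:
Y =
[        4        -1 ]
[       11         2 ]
det(Y) = 19
Y⁻¹ =
[     2/19      1/19 ]
[   -11/19      4/19 ]

For a 2×2 matrix Y = [[a, b], [c, d]] with det(Y) ≠ 0, Y⁻¹ = (1/det(Y)) * [[d, -b], [-c, a]].
det(Y) = (4)*(2) - (-1)*(11) = 8 + 11 = 19.
Y⁻¹ = (1/19) * [[2, 1], [-11, 4]].
Dividing each entry by 19 and reducing:
Y⁻¹ =
[     2/19      1/19 ]
[   -11/19      4/19 ]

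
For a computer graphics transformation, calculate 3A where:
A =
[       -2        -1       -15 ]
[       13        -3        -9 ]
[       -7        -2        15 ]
3A =
[       -6        -3       -45 ]
[       39        -9       -27 ]
[      -21        -6        45 ]

Scalar multiplication is elementwise: (3A)[i][j] = 3 * A[i][j].
  (3A)[0][0] = 3 * (-2) = -6
  (3A)[0][1] = 3 * (-1) = -3
  (3A)[0][2] = 3 * (-15) = -45
  (3A)[1][0] = 3 * (13) = 39
  (3A)[1][1] = 3 * (-3) = -9
  (3A)[1][2] = 3 * (-9) = -27
  (3A)[2][0] = 3 * (-7) = -21
  (3A)[2][1] = 3 * (-2) = -6
  (3A)[2][2] = 3 * (15) = 45
3A =
[       -6        -3       -45 ]
[       39        -9       -27 ]
[      -21        -6        45 ]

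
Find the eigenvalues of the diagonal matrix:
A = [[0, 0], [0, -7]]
λ₁ = 0, λ₂ = -7

The characteristic polynomial of A is det(A - λI) = (0 - λ)(-7 - λ) = 0.
The roots are λ = 0 and λ = -7, so the eigenvalues are the diagonal entries.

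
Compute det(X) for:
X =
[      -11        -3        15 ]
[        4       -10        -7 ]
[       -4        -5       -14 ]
det(X) = -2307

Expand along row 0 (cofactor expansion): det(X) = a*(e*i - f*h) - b*(d*i - f*g) + c*(d*h - e*g), where the 3×3 is [[a, b, c], [d, e, f], [g, h, i]].
Minor M_00 = (-10)*(-14) - (-7)*(-5) = 140 - 35 = 105.
Minor M_01 = (4)*(-14) - (-7)*(-4) = -56 - 28 = -84.
Minor M_02 = (4)*(-5) - (-10)*(-4) = -20 - 40 = -60.
det(X) = (-11)*(105) - (-3)*(-84) + (15)*(-60) = -1155 - 252 - 900 = -2307.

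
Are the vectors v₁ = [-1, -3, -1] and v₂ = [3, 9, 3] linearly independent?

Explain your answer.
No, linearly dependent (v₂ = -3·v₁)

Check whether there is a scalar k with v₂ = k·v₁.
Comparing components, k = -3 satisfies -3·[-1, -3, -1] = [3, 9, 3].
Since v₂ is a scalar multiple of v₁, the two vectors are linearly dependent.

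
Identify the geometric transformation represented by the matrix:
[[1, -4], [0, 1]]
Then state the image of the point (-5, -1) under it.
horizontal shear with factor -4; image of (-5, -1) is (-1, -1)

The matrix [[1, k], [0, 1]] sends (x, y) to (x + -4y, y), leaving the y-coordinate fixed: a horizontal shear.
The matrix [[1, -4], [0, 1]] represents: horizontal shear with factor -4.
Applying it to (-5, -1): [1·-5 + -4·-1, 0·-5 + 1·-1] = (-1, -1).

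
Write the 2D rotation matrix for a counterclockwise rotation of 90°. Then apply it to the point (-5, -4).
R = [[0, -1], [1, 0]]; R·(-5, -4) = (4, -5)

Rotation matrix formula: R(θ) = [[cos θ, -sin θ], [sin θ, cos θ]]
For θ = 90°:
cos(90°) = 0
sin(90°) = 1
R = [[0, -1], [1, 0]]
Apply to (-5, -4): [0·-5 + (-1)·-4, 1·-5 + 0·-4] = (4, -5)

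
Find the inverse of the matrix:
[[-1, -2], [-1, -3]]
[[-3, 2], [1, -1]]

For [[a,b],[c,d]], inverse = (1/det)·[[d,-b],[-c,a]]
det = -1·-3 - -2·-1 = 1
Inverse = (1/1)·[[-3, 2], [1, -1]]
        = [[-3, 2], [1, -1]]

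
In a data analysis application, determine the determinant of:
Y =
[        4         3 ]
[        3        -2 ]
det(Y) = -17

For a 2×2 matrix [[a, b], [c, d]], det = a*d - b*c.
det(Y) = (4)*(-2) - (3)*(3) = -8 - 9 = -17.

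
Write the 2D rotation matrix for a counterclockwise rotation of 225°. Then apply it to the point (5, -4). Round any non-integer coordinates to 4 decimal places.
R = [[-√2/2, √2/2], [-√2/2, -√2/2]]; R·(5, -4) = (-6.3640, -0.7071)

Rotation matrix formula: R(θ) = [[cos θ, -sin θ], [sin θ, cos θ]]
For θ = 225°:
cos(225°) = -√2/2
sin(225°) = -√2/2
R = [[-√2/2, √2/2], [-√2/2, -√2/2]]
Apply to (5, -4): [-√2/2·5 + (√2/2)·-4, -√2/2·5 + -√2/2·-4] = (-6.3640, -0.7071)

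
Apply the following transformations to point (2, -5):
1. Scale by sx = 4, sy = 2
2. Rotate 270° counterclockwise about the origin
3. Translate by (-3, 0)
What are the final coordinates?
(-13, -8)

Step 1: Scale → (8, -10)
Step 2: Rotate 270° → (-10, -8)
Step 3: Translate → (-13, -8)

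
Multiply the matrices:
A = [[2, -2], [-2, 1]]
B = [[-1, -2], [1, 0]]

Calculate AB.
[[-4, -4], [3, 4]]

Each entry (i,j) of AB = sum over k of A[i][k]*B[k][j].
(AB)[0][0] = (2)*(-1) + (-2)*(1) = -4
(AB)[0][1] = (2)*(-2) + (-2)*(0) = -4
(AB)[1][0] = (-2)*(-1) + (1)*(1) = 3
(AB)[1][1] = (-2)*(-2) + (1)*(0) = 4
AB = [[-4, -4], [3, 4]]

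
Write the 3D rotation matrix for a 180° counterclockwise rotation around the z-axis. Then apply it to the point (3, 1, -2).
R = [[-1, 0, 0], [0, -1, 0], [0, 0, 1]]; R·(3, 1, -2) = (-3, -1, -2)

Rotation matrix for 180° around z-axis:
cos(180°) = -1, sin(180°) = 0
R = [[-1, 0, 0], [0, -1, 0], [0, 0, 1]]
Apply to (3, 1, -2): R·[3, 1, -2]ᵀ = (-3, -1, -2)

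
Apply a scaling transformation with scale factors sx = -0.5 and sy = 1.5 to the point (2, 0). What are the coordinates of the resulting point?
(-1.0, 0.0)

Scaling matrix:
[[-0.50, 0], [0, 1.50]]
Result: (2 × -0.5, 0 × 1.5) = (-1.0, 0.0)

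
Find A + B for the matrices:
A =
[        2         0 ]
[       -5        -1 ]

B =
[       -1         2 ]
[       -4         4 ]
A + B =
[        1         2 ]
[       -9         3 ]

Matrix addition is elementwise: (A+B)[i][j] = A[i][j] + B[i][j].
  (A+B)[0][0] = (2) + (-1) = 1
  (A+B)[0][1] = (0) + (2) = 2
  (A+B)[1][0] = (-5) + (-4) = -9
  (A+B)[1][1] = (-1) + (4) = 3
A + B =
[        1         2 ]
[       -9         3 ]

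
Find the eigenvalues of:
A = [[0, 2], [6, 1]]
λ = -3, 4

Solve det(A - λI) = 0. For a 2×2 matrix this is λ² - (trace)λ + det = 0.
trace(A) = 0 + 1 = 1.
det(A) = (0)*(1) - (2)*(6) = 0 - 12 = -12.
Characteristic equation: λ² - (1)λ + (-12) = 0.
Discriminant: (1)² - 4*(-12) = 1 + 48 = 49.
Roots: λ = (1 ± √49) / 2 = -3, 4.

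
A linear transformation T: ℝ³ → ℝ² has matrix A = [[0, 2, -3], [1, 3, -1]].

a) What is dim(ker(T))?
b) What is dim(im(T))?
dim(ker) = 1, dim(im) = 2

The two rows are not scalar multiples of one another (no single k satisfies row 2 = k × row 1), so they are linearly independent.
Thus rank(A) = 2.
dim(im(T)) = rank(A) = 2.
By the rank-nullity theorem applied to T: ℝ³ → ℝ², rank(A) + nullity(A) = 3 (the domain dimension), so dim(ker(T)) = 3 - 2 = 1.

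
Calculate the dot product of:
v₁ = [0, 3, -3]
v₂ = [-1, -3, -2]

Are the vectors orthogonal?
-3, No

The dot product is the sum of products of corresponding components.
v₁·v₂ = (0)*(-1) + (3)*(-3) + (-3)*(-2) = 0 - 9 + 6 = -3.
Two vectors are orthogonal iff their dot product is 0; here the dot product is -3, so the vectors are not orthogonal.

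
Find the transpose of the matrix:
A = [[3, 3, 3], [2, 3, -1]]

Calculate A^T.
[[3, 2], [3, 3], [3, -1]]

The transpose sends entry (i,j) to (j,i); rows become columns.
Row 0 of A: [3, 3, 3] -> column 0 of A^T.
Row 1 of A: [2, 3, -1] -> column 1 of A^T.
A^T = [[3, 2], [3, 3], [3, -1]]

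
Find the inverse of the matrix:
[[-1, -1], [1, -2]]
[[-2/3, 1/3], [-1/3, -1/3]]

For [[a,b],[c,d]], inverse = (1/det)·[[d,-b],[-c,a]]
det = -1·-2 - -1·1 = 3
Inverse = (1/3)·[[-2, 1], [-1, -1]]
        = [[-2/3, 1/3], [-1/3, -1/3]]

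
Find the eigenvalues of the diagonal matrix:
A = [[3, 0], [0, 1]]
λ₁ = 3, λ₂ = 1

The characteristic polynomial of A is det(A - λI) = (3 - λ)(1 - λ) = 0.
The roots are λ = 3 and λ = 1, so the eigenvalues are the diagonal entries.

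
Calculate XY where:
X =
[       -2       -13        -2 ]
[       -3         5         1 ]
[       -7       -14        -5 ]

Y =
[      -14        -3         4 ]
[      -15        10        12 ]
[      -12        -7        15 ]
XY =
[      247      -110      -194 ]
[      -45        52        63 ]
[      368       -84      -271 ]

Matrix multiplication: (XY)[i][j] = sum over k of X[i][k] * Y[k][j].
  (XY)[0][0] = (-2)*(-14) + (-13)*(-15) + (-2)*(-12) = 247
  (XY)[0][1] = (-2)*(-3) + (-13)*(10) + (-2)*(-7) = -110
  (XY)[0][2] = (-2)*(4) + (-13)*(12) + (-2)*(15) = -194
  (XY)[1][0] = (-3)*(-14) + (5)*(-15) + (1)*(-12) = -45
  (XY)[1][1] = (-3)*(-3) + (5)*(10) + (1)*(-7) = 52
  (XY)[1][2] = (-3)*(4) + (5)*(12) + (1)*(15) = 63
  (XY)[2][0] = (-7)*(-14) + (-14)*(-15) + (-5)*(-12) = 368
  (XY)[2][1] = (-7)*(-3) + (-14)*(10) + (-5)*(-7) = -84
  (XY)[2][2] = (-7)*(4) + (-14)*(12) + (-5)*(15) = -271
XY =
[      247      -110      -194 ]
[      -45        52        63 ]
[      368       -84      -271 ]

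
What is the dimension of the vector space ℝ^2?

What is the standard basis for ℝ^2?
Dimension = 2; standard basis = {e_1, e_2}

ℝ^2 is the space of 2-tuples of real numbers; its dimension is 2.
The standard basis consists of 2 vectors: e_1, e_2, where e_i is the vector with 1 in position i and 0 elsewhere.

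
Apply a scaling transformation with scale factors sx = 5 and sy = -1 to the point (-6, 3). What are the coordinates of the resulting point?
(-30, -3)

Scaling matrix:
[[5, 0], [0, -1]]
Result: (-6 × 5, 3 × -1) = (-30, -3)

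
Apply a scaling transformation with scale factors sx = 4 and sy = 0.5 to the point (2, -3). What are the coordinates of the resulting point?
(8, -1.5)

Scaling matrix:
[[4, 0], [0, 0.50]]
Result: (2 × 4, -3 × 0.5) = (8, -1.5)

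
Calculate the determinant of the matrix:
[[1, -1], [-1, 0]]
-1

For a 2×2 matrix [[a, b], [c, d]], det = ad - bc
det = (1)(0) - (-1)(-1) = 0 - 1 = -1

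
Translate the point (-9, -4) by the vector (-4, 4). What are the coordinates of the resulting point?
(-13, 0)

Translation by (-4, 4):
x' = -9 + -4 = -13
y' = -4 + 4 = 0
Homogeneous matrix: [[1, 0, -4], [0, 1, 4], [0, 0, 1]]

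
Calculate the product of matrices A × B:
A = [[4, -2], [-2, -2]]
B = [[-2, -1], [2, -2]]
[[-12, 0], [0, 6]]

Matrix multiplication:
C[0][0] = 4×-2 + -2×2 = -12
C[0][1] = 4×-1 + -2×-2 = 0
C[1][0] = -2×-2 + -2×2 = 0
C[1][1] = -2×-1 + -2×-2 = 6
Result: [[-12, 0], [0, 6]]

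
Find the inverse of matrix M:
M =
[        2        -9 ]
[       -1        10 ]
det(M) = 11
M⁻¹ =
[    10/11      9/11 ]
[     1/11      2/11 ]

For a 2×2 matrix M = [[a, b], [c, d]] with det(M) ≠ 0, M⁻¹ = (1/det(M)) * [[d, -b], [-c, a]].
det(M) = (2)*(10) - (-9)*(-1) = 20 - 9 = 11.
M⁻¹ = (1/11) * [[10, 9], [1, 2]].
Dividing each entry by 11 and reducing:
M⁻¹ =
[    10/11      9/11 ]
[     1/11      2/11 ]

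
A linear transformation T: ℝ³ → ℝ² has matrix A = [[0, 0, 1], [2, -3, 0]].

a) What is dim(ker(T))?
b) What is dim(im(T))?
dim(ker) = 1, dim(im) = 2

The two rows are not scalar multiples of one another (no single k satisfies row 2 = k × row 1), so they are linearly independent.
Thus rank(A) = 2.
dim(im(T)) = rank(A) = 2.
By the rank-nullity theorem applied to T: ℝ³ → ℝ², rank(A) + nullity(A) = 3 (the domain dimension), so dim(ker(T)) = 3 - 2 = 1.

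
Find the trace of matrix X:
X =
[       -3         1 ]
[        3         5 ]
tr(X) = -3 + 5 = 2

The trace of a square matrix is the sum of its diagonal entries.
Diagonal entries of X: X[0][0] = -3, X[1][1] = 5.
tr(X) = -3 + 5 = 2.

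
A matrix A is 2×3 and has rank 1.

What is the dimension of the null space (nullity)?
2

The rank-nullity theorem for an m×n matrix states:
rank(A) + nullity(A) = n (the number of columns).
Here n = 3 and rank(A) = 1, so nullity(A) = 3 - 1 = 2.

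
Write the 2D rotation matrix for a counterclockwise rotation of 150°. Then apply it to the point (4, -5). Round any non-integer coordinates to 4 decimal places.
R = [[-√3/2, -1/2], [1/2, -√3/2]]; R·(4, -5) = (-0.9641, 6.3301)

Rotation matrix formula: R(θ) = [[cos θ, -sin θ], [sin θ, cos θ]]
For θ = 150°:
cos(150°) = -√3/2
sin(150°) = 1/2
R = [[-√3/2, -1/2], [1/2, -√3/2]]
Apply to (4, -5): [-√3/2·4 + (-1/2)·-5, 1/2·4 + -√3/2·-5] = (-0.9641, 6.3301)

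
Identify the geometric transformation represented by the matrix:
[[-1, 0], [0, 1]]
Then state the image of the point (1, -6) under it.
reflection across the y-axis; image of (1, -6) is (-1, -6)

This is a symmetric orthogonal matrix with determinant -1, which characterizes a reflection in ℝ².
The matrix [[-1, 0], [0, 1]] represents: reflection across the y-axis.
Applying it to (1, -6): [-1·1 + 0·-6, 0·1 + 1·-6] = (-1, -6).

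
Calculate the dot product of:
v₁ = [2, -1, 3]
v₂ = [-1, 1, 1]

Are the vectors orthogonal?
0, Yes

The dot product is the sum of products of corresponding components.
v₁·v₂ = (2)*(-1) + (-1)*(1) + (3)*(1) = -2 - 1 + 3 = 0.
Two vectors are orthogonal iff their dot product is 0; here the dot product is 0, so the vectors are orthogonal.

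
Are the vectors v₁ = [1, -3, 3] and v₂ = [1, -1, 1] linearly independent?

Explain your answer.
Yes, linearly independent

Two vectors are linearly dependent iff one is a scalar multiple of the other.
No single scalar k satisfies v₂ = k·v₁ (the ratios of corresponding entries disagree), so v₁ and v₂ are linearly independent.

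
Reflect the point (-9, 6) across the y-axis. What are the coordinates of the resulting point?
(9, 6)

Reflection across y-axis: (-9, 6) → (9, 6)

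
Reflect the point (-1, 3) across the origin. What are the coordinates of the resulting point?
(1, -3)

Reflection across origin: (-1, 3) → (1, -3)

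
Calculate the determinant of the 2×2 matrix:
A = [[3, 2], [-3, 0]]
6

For A = [[a, b], [c, d]], det(A) = a*d - b*c.
det(A) = (3)*(0) - (2)*(-3) = 0 - -6 = 6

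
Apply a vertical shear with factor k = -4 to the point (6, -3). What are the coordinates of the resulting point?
(6, -27)

Shear matrix for vertical shear with factor k = -4:
[[1, 0], [-4, 1]]
Result: (6, -3) → (6, -27)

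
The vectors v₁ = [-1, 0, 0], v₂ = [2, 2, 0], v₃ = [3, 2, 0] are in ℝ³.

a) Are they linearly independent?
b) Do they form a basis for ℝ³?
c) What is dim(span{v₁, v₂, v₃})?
Not independent, not a basis, dim(span) = 2

Check whether v₃ can be written as a linear combination of v₁ and v₂.
v₃ = (-1)·v₁ + (1)·v₂ = [3, 2, 0], so the three vectors are linearly dependent.
Thus they do not form a basis for ℝ³, and dim(span{v₁, v₂, v₃}) = 2 (spanned by v₁ and v₂).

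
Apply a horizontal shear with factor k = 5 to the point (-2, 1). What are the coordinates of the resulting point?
(3, 1)

Shear matrix for horizontal shear with factor k = 5:
[[1, 5], [0, 1]]
Result: (-2, 1) → (3, 1)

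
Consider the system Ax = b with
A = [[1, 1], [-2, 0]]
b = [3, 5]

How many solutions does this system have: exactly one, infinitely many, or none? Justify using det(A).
Exactly one solution

Compute det(A) = (1)*(0) - (1)*(-2) = 2.
Because det(A) ≠ 0, A is invertible and Ax = b has a unique solution for every b (here x = A⁻¹ b).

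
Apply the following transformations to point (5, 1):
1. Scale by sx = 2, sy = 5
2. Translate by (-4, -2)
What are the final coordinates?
(6, 3)

Step 1: Scale (5, 1) by (sx, sy) = (2, 5) → (10, 5)
Step 2: Translate by (-4, -2) → (6, 3)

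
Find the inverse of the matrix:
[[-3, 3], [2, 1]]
[[-1/9, 1/3], [2/9, 1/3]]

For [[a,b],[c,d]], inverse = (1/det)·[[d,-b],[-c,a]]
det = -3·1 - 3·2 = -9
Inverse = (1/-9)·[[1, -3], [-2, -3]]
        = [[-1/9, 1/3], [2/9, 1/3]]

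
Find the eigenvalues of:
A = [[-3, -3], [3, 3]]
λ = 0, 0

Solve det(A - λI) = 0. For a 2×2 matrix this is λ² - (trace)λ + det = 0.
trace(A) = -3 + 3 = 0.
det(A) = (-3)*(3) - (-3)*(3) = -9 + 9 = 0.
Characteristic equation: λ² - (0)λ + (0) = 0.
Discriminant: (0)² - 4*(0) = 0 - 0 = 0.
Roots: λ = (0 ± √0) / 2 = 0, 0.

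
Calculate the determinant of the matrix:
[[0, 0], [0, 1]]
0

For a 2×2 matrix [[a, b], [c, d]], det = ad - bc
det = (0)(1) - (0)(0) = 0 - 0 = 0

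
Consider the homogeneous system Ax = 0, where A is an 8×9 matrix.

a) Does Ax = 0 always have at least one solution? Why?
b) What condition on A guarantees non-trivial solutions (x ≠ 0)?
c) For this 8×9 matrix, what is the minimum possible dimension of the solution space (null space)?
a) Yes, x = 0 is always a solution. b) When A has linearly dependent columns (rank < n). c) Minimum nullity = 1.

a) x = 0 satisfies A·0 = 0, so the zero vector is always a solution.
b) Non-trivial solutions exist iff the columns of A are linearly dependent, equivalently rank(A) < n (the number of columns).
c) By rank-nullity, rank(A) + nullity(A) = n = 9. Since A has only 8 rows, rank(A) ≤ 8, so nullity(A) ≥ 9 - 8 = 1.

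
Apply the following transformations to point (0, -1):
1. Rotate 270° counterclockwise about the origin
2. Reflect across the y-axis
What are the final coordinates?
(1, 0)

Step 1: Rotate 270° → (-1, 0)
Step 2: Reflect across the y-axis → (1, 0)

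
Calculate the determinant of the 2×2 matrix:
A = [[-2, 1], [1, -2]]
3

For A = [[a, b], [c, d]], det(A) = a*d - b*c.
det(A) = (-2)*(-2) - (1)*(1) = 4 - 1 = 3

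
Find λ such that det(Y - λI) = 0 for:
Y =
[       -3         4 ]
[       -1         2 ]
λ = -2, 1

Solve det(Y - λI) = 0. For a 2×2 matrix the characteristic equation is λ² - (trace)λ + det = 0.
trace(Y) = a + d = -3 + 2 = -1.
det(Y) = a*d - b*c = (-3)*(2) - (4)*(-1) = -6 + 4 = -2.
Characteristic equation: λ² - (-1)λ + (-2) = 0.
Discriminant = (-1)² - 4*(-2) = 1 + 8 = 9.
λ = (-1 ± √9) / 2 = (-1 ± 3) / 2 = -2, 1.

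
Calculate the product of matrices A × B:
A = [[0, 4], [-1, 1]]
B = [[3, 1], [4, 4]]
[[16, 16], [1, 3]]

Matrix multiplication:
C[0][0] = 0×3 + 4×4 = 16
C[0][1] = 0×1 + 4×4 = 16
C[1][0] = -1×3 + 1×4 = 1
C[1][1] = -1×1 + 1×4 = 3
Result: [[16, 16], [1, 3]]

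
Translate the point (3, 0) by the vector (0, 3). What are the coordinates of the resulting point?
(3, 3)

Translation by (0, 3):
x' = 3 + 0 = 3
y' = 0 + 3 = 3
Homogeneous matrix: [[1, 0, 0], [0, 1, 3], [0, 0, 1]]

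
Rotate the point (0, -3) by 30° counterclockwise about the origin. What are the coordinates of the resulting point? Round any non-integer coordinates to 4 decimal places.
(1.5000, -2.5981)

Rotation matrix R(θ) = [[cos θ, -sin θ], [sin θ, cos θ]]; for θ = 30°:
R = [[√3/2, -1/2], [1/2, √3/2]]
Result: R × [0, -3]ᵀ = [√3/2·0 + (-1/2)·-3, 1/2·0 + (√3/2)·-3]ᵀ = (1.5000, -2.5981)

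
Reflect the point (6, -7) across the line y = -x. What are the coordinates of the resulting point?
(7, -6)

Reflection across line y = -x: (6, -7) → (7, -6)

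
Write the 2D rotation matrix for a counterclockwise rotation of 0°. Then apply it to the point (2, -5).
R = [[1, 0], [0, 1]]; R·(2, -5) = (2, -5)

Rotation matrix formula: R(θ) = [[cos θ, -sin θ], [sin θ, cos θ]]
For θ = 0°:
cos(0°) = 1
sin(0°) = 0
R = [[1, 0], [0, 1]]
Apply to (2, -5): [1·2 + (0)·-5, 0·2 + 1·-5] = (2, -5)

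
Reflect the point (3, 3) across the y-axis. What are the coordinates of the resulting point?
(-3, 3)

Reflection across y-axis: (3, 3) → (-3, 3)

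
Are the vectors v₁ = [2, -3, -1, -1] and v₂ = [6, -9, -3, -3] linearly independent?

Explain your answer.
No, linearly dependent (v₂ = 3·v₁)

Check whether there is a scalar k with v₂ = k·v₁.
Comparing components, k = 3 satisfies 3·[2, -3, -1, -1] = [6, -9, -3, -3].
Since v₂ is a scalar multiple of v₁, the two vectors are linearly dependent.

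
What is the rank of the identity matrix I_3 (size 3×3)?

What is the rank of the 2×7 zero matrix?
rank(I_3) = 3, rank(0) = 0

The identity I_3 has 3 columns that are the standard basis vectors e_1, …, e_3. These are linearly independent, so all 3 columns are pivots and rank(I_3) = 3.
The 2×7 zero matrix has every entry zero, so every row is the zero row and there are no pivots; rank(0) = 0.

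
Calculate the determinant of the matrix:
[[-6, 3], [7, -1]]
-15

For a 2×2 matrix [[a, b], [c, d]], det = ad - bc
det = (-6)(-1) - (3)(7) = 6 - 21 = -15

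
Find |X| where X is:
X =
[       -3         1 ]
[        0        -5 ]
det(X) = 15

For a 2×2 matrix [[a, b], [c, d]], det = a*d - b*c.
det(X) = (-3)*(-5) - (1)*(0) = 15 - 0 = 15.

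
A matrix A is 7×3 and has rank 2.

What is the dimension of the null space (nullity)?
1

The rank-nullity theorem for an m×n matrix states:
rank(A) + nullity(A) = n (the number of columns).
Here n = 3 and rank(A) = 2, so nullity(A) = 3 - 2 = 1.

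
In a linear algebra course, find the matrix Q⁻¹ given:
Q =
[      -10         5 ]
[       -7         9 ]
det(Q) = -55
Q⁻¹ =
[    -9/55      1/11 ]
[    -7/55      2/11 ]

For a 2×2 matrix Q = [[a, b], [c, d]] with det(Q) ≠ 0, Q⁻¹ = (1/det(Q)) * [[d, -b], [-c, a]].
det(Q) = (-10)*(9) - (5)*(-7) = -90 + 35 = -55.
Q⁻¹ = (1/-55) * [[9, -5], [7, -10]].
Dividing each entry by -55 and reducing:
Q⁻¹ =
[    -9/55      1/11 ]
[    -7/55      2/11 ]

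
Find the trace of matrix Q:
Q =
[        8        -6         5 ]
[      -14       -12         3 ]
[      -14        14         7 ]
tr(Q) = 8 - 12 + 7 = 3

The trace of a square matrix is the sum of its diagonal entries.
Diagonal entries of Q: Q[0][0] = 8, Q[1][1] = -12, Q[2][2] = 7.
tr(Q) = 8 - 12 + 7 = 3.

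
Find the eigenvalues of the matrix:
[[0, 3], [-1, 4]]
λ = 1 and λ = 3

Characteristic equation: det(A - λI) = 0
λ² - (trace)λ + (det) = 0
λ² - (4)λ + (3) = 0
λ² - 4λ + 3 = 0
Solving: λ = 1, 3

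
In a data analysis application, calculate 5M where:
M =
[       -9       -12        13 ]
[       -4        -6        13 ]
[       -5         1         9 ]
5M =
[      -45       -60        65 ]
[      -20       -30        65 ]
[      -25         5        45 ]

Scalar multiplication is elementwise: (5M)[i][j] = 5 * M[i][j].
  (5M)[0][0] = 5 * (-9) = -45
  (5M)[0][1] = 5 * (-12) = -60
  (5M)[0][2] = 5 * (13) = 65
  (5M)[1][0] = 5 * (-4) = -20
  (5M)[1][1] = 5 * (-6) = -30
  (5M)[1][2] = 5 * (13) = 65
  (5M)[2][0] = 5 * (-5) = -25
  (5M)[2][1] = 5 * (1) = 5
  (5M)[2][2] = 5 * (9) = 45
5M =
[      -45       -60        65 ]
[      -20       -30        65 ]
[      -25         5        45 ]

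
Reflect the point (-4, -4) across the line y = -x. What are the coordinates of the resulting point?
(4, 4)

Reflection across line y = -x: (-4, -4) → (4, 4)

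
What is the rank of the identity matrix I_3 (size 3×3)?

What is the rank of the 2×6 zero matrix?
rank(I_3) = 3, rank(0) = 0

The identity I_3 has 3 columns that are the standard basis vectors e_1, …, e_3. These are linearly independent, so all 3 columns are pivots and rank(I_3) = 3.
The 2×6 zero matrix has every entry zero, so every row is the zero row and there are no pivots; rank(0) = 0.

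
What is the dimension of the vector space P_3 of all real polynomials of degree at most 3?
Dimension = 4

A polynomial of degree at most 3 can be written as a₀ + a₁x + a₂x² + a₃x³, with 4 free coefficients a₀, a₁, a₂, a₃.
The set {1, x, x², x³} is a basis: it spans P_3 (every such polynomial is a linear combination of these) and is linearly independent (a polynomial is zero iff all its coefficients are zero).
Therefore dim(P_3) = 3 + 1 = 4.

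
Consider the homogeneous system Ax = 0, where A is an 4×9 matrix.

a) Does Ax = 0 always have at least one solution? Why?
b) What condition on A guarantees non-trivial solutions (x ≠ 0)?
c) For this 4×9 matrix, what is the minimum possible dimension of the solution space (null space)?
a) Yes, x = 0 is always a solution. b) When A has linearly dependent columns (rank < n). c) Minimum nullity = 5.

a) x = 0 satisfies A·0 = 0, so the zero vector is always a solution.
b) Non-trivial solutions exist iff the columns of A are linearly dependent, equivalently rank(A) < n (the number of columns).
c) By rank-nullity, rank(A) + nullity(A) = n = 9. Since A has only 4 rows, rank(A) ≤ 4, so nullity(A) ≥ 9 - 4 = 5.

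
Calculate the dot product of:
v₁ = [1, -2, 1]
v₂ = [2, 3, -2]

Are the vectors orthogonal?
-6, No

The dot product is the sum of products of corresponding components.
v₁·v₂ = (1)*(2) + (-2)*(3) + (1)*(-2) = 2 - 6 - 2 = -6.
Two vectors are orthogonal iff their dot product is 0; here the dot product is -6, so the vectors are not orthogonal.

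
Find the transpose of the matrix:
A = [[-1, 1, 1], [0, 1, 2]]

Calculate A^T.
[[-1, 0], [1, 1], [1, 2]]

The transpose sends entry (i,j) to (j,i); rows become columns.
Row 0 of A: [-1, 1, 1] -> column 0 of A^T.
Row 1 of A: [0, 1, 2] -> column 1 of A^T.
A^T = [[-1, 0], [1, 1], [1, 2]]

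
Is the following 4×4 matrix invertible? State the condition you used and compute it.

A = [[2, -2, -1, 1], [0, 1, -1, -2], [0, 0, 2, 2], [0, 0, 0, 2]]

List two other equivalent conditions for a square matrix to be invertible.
Yes, invertible; det(A) = 8 ≠ 0. Equivalent conditions: rank(A) = 4; Ax = 0 has only the trivial solution; 0 is not an eigenvalue; the columns of A are linearly independent.

To check invertibility, compute det(A).
The given matrix is triangular, so det(A) equals the product of its diagonal entries = 8 ≠ 0.
Since det(A) ≠ 0, A is invertible.
Equivalent conditions for a square matrix A to be invertible:
- rank(A) = 4 (full rank).
- The homogeneous system Ax = 0 has only the trivial solution x = 0.
- 0 is not an eigenvalue of A.
- The columns (equivalently rows) of A are linearly independent.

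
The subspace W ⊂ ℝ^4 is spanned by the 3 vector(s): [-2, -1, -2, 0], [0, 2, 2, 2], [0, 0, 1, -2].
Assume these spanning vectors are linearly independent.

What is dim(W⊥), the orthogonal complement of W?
dim(W⊥) = 1

For any subspace W of ℝ^n, dim(W) + dim(W⊥) = n (the whole-space dimension).
Here the given 3 vectors are linearly independent, so dim(W) = 3.
Thus dim(W⊥) = n - dim(W) = 4 - 3 = 1.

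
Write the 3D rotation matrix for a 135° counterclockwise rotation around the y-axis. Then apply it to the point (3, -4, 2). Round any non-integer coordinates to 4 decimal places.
R = [[-√2/2, 0, √2/2], [0, 1, 0], [-√2/2, 0, -√2/2]]; R·(3, -4, 2) = (-0.7071, -4.0000, -3.5355)

Rotation matrix for 135° around y-axis:
cos(135°) = -√2/2, sin(135°) = √2/2
R = [[-√2/2, 0, √2/2], [0, 1, 0], [-√2/2, 0, -√2/2]]
Apply to (3, -4, 2): R·[3, -4, 2]ᵀ = (-0.7071, -4.0000, -3.5355)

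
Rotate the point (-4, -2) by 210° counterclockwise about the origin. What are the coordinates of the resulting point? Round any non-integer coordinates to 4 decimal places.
(2.4641, 3.7321)

Rotation matrix R(θ) = [[cos θ, -sin θ], [sin θ, cos θ]]; for θ = 210°:
R = [[-√3/2, 1/2], [-1/2, -√3/2]]
Result: R × [-4, -2]ᵀ = [-√3/2·-4 + (1/2)·-2, -1/2·-4 + (-√3/2)·-2]ᵀ = (2.4641, 3.7321)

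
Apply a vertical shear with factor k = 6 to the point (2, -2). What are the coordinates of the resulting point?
(2, 10)

Shear matrix for vertical shear with factor k = 6:
[[1, 0], [6, 1]]
Result: (2, -2) → (2, 10)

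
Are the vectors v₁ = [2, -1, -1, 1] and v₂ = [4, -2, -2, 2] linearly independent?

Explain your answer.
No, linearly dependent (v₂ = 2·v₁)

Check whether there is a scalar k with v₂ = k·v₁.
Comparing components, k = 2 satisfies 2·[2, -1, -1, 1] = [4, -2, -2, 2].
Since v₂ is a scalar multiple of v₁, the two vectors are linearly dependent.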